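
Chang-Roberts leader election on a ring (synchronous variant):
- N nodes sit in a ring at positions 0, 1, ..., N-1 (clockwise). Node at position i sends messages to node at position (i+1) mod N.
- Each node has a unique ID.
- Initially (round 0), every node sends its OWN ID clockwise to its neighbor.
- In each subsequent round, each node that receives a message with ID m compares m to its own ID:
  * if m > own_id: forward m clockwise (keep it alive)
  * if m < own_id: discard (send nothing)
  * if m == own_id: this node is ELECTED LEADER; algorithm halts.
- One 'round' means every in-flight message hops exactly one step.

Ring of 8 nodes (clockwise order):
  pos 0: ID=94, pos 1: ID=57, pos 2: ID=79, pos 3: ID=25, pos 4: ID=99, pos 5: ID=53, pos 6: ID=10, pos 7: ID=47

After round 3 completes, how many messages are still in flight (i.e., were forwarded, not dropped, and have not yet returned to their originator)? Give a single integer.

Round 1: pos1(id57) recv 94: fwd; pos2(id79) recv 57: drop; pos3(id25) recv 79: fwd; pos4(id99) recv 25: drop; pos5(id53) recv 99: fwd; pos6(id10) recv 53: fwd; pos7(id47) recv 10: drop; pos0(id94) recv 47: drop
Round 2: pos2(id79) recv 94: fwd; pos4(id99) recv 79: drop; pos6(id10) recv 99: fwd; pos7(id47) recv 53: fwd
Round 3: pos3(id25) recv 94: fwd; pos7(id47) recv 99: fwd; pos0(id94) recv 53: drop
After round 3: 2 messages still in flight

Answer: 2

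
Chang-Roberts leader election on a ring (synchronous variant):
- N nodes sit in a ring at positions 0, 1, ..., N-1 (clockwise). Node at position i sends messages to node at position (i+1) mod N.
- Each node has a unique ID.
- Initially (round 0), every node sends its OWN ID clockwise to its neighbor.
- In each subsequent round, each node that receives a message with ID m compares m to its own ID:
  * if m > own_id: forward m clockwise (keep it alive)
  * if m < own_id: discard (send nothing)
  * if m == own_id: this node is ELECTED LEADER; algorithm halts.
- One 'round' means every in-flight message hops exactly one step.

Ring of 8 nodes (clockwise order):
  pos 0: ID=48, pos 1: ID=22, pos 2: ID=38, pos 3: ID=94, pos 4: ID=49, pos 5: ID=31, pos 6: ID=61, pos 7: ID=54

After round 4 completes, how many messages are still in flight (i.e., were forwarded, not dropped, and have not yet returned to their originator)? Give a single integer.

Answer: 2

Derivation:
Round 1: pos1(id22) recv 48: fwd; pos2(id38) recv 22: drop; pos3(id94) recv 38: drop; pos4(id49) recv 94: fwd; pos5(id31) recv 49: fwd; pos6(id61) recv 31: drop; pos7(id54) recv 61: fwd; pos0(id48) recv 54: fwd
Round 2: pos2(id38) recv 48: fwd; pos5(id31) recv 94: fwd; pos6(id61) recv 49: drop; pos0(id48) recv 61: fwd; pos1(id22) recv 54: fwd
Round 3: pos3(id94) recv 48: drop; pos6(id61) recv 94: fwd; pos1(id22) recv 61: fwd; pos2(id38) recv 54: fwd
Round 4: pos7(id54) recv 94: fwd; pos2(id38) recv 61: fwd; pos3(id94) recv 54: drop
After round 4: 2 messages still in flight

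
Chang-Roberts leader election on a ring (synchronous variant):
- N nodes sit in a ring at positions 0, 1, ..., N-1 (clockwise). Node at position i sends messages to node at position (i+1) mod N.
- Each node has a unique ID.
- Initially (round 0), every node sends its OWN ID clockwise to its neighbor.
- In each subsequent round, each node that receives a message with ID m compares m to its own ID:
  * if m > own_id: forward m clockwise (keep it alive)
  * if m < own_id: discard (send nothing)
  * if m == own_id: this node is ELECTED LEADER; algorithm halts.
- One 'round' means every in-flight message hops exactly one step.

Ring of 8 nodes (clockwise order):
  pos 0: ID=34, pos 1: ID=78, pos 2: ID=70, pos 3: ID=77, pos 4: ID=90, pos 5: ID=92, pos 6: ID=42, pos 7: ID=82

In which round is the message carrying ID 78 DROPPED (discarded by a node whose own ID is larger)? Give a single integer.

Round 1: pos1(id78) recv 34: drop; pos2(id70) recv 78: fwd; pos3(id77) recv 70: drop; pos4(id90) recv 77: drop; pos5(id92) recv 90: drop; pos6(id42) recv 92: fwd; pos7(id82) recv 42: drop; pos0(id34) recv 82: fwd
Round 2: pos3(id77) recv 78: fwd; pos7(id82) recv 92: fwd; pos1(id78) recv 82: fwd
Round 3: pos4(id90) recv 78: drop; pos0(id34) recv 92: fwd; pos2(id70) recv 82: fwd
Round 4: pos1(id78) recv 92: fwd; pos3(id77) recv 82: fwd
Round 5: pos2(id70) recv 92: fwd; pos4(id90) recv 82: drop
Round 6: pos3(id77) recv 92: fwd
Round 7: pos4(id90) recv 92: fwd
Round 8: pos5(id92) recv 92: ELECTED
Message ID 78 originates at pos 1; dropped at pos 4 in round 3

Answer: 3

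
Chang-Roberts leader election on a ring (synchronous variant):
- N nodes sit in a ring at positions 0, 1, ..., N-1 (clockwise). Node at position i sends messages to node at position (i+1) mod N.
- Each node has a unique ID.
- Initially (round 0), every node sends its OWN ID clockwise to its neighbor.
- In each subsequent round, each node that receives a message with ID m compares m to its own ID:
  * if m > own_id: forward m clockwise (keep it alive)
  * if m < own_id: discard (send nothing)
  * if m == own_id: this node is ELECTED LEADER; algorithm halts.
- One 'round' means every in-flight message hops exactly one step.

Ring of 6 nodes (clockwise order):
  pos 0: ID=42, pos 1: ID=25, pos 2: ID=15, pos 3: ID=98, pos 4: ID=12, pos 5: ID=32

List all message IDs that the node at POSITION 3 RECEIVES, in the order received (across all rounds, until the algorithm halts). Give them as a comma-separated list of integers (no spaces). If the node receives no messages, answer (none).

Round 1: pos1(id25) recv 42: fwd; pos2(id15) recv 25: fwd; pos3(id98) recv 15: drop; pos4(id12) recv 98: fwd; pos5(id32) recv 12: drop; pos0(id42) recv 32: drop
Round 2: pos2(id15) recv 42: fwd; pos3(id98) recv 25: drop; pos5(id32) recv 98: fwd
Round 3: pos3(id98) recv 42: drop; pos0(id42) recv 98: fwd
Round 4: pos1(id25) recv 98: fwd
Round 5: pos2(id15) recv 98: fwd
Round 6: pos3(id98) recv 98: ELECTED

Answer: 15,25,42,98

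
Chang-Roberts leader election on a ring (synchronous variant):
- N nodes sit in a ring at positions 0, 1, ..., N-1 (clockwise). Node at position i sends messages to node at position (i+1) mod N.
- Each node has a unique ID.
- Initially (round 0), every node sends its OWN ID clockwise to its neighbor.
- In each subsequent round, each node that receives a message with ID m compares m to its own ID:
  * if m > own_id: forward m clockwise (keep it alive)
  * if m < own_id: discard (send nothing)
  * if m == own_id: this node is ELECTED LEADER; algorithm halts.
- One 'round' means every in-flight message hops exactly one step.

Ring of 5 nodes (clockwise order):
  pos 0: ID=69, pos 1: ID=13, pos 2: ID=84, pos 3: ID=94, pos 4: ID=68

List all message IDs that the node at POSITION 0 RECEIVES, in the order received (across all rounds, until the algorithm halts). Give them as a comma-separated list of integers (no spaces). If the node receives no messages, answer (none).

Answer: 68,94

Derivation:
Round 1: pos1(id13) recv 69: fwd; pos2(id84) recv 13: drop; pos3(id94) recv 84: drop; pos4(id68) recv 94: fwd; pos0(id69) recv 68: drop
Round 2: pos2(id84) recv 69: drop; pos0(id69) recv 94: fwd
Round 3: pos1(id13) recv 94: fwd
Round 4: pos2(id84) recv 94: fwd
Round 5: pos3(id94) recv 94: ELECTED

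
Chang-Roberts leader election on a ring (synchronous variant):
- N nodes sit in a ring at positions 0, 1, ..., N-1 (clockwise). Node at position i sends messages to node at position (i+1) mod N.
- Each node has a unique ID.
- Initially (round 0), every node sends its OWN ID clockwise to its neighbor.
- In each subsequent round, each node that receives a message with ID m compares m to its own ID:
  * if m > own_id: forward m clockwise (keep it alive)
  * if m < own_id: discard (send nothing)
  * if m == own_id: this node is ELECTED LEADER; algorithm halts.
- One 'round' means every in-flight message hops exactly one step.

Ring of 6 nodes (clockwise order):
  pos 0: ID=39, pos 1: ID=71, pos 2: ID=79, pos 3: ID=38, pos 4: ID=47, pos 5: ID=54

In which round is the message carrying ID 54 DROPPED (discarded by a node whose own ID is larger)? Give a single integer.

Answer: 2

Derivation:
Round 1: pos1(id71) recv 39: drop; pos2(id79) recv 71: drop; pos3(id38) recv 79: fwd; pos4(id47) recv 38: drop; pos5(id54) recv 47: drop; pos0(id39) recv 54: fwd
Round 2: pos4(id47) recv 79: fwd; pos1(id71) recv 54: drop
Round 3: pos5(id54) recv 79: fwd
Round 4: pos0(id39) recv 79: fwd
Round 5: pos1(id71) recv 79: fwd
Round 6: pos2(id79) recv 79: ELECTED
Message ID 54 originates at pos 5; dropped at pos 1 in round 2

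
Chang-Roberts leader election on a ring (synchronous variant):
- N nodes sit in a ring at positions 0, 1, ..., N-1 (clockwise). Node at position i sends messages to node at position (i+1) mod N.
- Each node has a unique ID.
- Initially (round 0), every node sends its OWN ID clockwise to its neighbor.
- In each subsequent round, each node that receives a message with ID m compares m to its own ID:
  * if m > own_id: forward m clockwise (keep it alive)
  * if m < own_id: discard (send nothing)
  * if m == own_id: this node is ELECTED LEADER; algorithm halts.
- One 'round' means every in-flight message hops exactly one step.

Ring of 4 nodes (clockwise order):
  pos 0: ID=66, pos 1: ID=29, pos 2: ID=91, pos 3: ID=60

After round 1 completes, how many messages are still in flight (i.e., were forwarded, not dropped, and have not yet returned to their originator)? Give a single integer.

Round 1: pos1(id29) recv 66: fwd; pos2(id91) recv 29: drop; pos3(id60) recv 91: fwd; pos0(id66) recv 60: drop
After round 1: 2 messages still in flight

Answer: 2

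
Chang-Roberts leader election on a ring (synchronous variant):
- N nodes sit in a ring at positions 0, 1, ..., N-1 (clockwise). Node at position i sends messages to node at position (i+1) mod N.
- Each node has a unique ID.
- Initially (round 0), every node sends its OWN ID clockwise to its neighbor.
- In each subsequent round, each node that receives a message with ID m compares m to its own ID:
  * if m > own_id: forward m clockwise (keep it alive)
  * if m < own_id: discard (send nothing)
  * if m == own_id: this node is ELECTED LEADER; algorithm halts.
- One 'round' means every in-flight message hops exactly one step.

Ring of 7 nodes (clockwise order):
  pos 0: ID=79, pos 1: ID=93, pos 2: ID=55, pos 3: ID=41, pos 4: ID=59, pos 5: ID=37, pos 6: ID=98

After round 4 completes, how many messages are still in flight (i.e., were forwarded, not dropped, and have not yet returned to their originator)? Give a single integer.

Round 1: pos1(id93) recv 79: drop; pos2(id55) recv 93: fwd; pos3(id41) recv 55: fwd; pos4(id59) recv 41: drop; pos5(id37) recv 59: fwd; pos6(id98) recv 37: drop; pos0(id79) recv 98: fwd
Round 2: pos3(id41) recv 93: fwd; pos4(id59) recv 55: drop; pos6(id98) recv 59: drop; pos1(id93) recv 98: fwd
Round 3: pos4(id59) recv 93: fwd; pos2(id55) recv 98: fwd
Round 4: pos5(id37) recv 93: fwd; pos3(id41) recv 98: fwd
After round 4: 2 messages still in flight

Answer: 2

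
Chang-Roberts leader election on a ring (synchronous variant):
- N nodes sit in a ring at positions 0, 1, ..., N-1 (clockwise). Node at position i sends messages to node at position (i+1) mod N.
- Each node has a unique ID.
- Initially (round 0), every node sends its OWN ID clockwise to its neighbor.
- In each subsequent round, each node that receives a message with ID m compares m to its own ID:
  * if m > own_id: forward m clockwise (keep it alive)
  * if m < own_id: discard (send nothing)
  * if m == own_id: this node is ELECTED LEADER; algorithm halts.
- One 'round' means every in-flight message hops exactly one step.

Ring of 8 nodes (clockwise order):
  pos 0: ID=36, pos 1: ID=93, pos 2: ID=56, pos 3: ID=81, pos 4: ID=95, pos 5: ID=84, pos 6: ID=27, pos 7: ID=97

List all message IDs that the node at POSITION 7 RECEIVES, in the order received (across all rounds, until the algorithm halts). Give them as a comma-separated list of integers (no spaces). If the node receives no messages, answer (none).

Answer: 27,84,95,97

Derivation:
Round 1: pos1(id93) recv 36: drop; pos2(id56) recv 93: fwd; pos3(id81) recv 56: drop; pos4(id95) recv 81: drop; pos5(id84) recv 95: fwd; pos6(id27) recv 84: fwd; pos7(id97) recv 27: drop; pos0(id36) recv 97: fwd
Round 2: pos3(id81) recv 93: fwd; pos6(id27) recv 95: fwd; pos7(id97) recv 84: drop; pos1(id93) recv 97: fwd
Round 3: pos4(id95) recv 93: drop; pos7(id97) recv 95: drop; pos2(id56) recv 97: fwd
Round 4: pos3(id81) recv 97: fwd
Round 5: pos4(id95) recv 97: fwd
Round 6: pos5(id84) recv 97: fwd
Round 7: pos6(id27) recv 97: fwd
Round 8: pos7(id97) recv 97: ELECTED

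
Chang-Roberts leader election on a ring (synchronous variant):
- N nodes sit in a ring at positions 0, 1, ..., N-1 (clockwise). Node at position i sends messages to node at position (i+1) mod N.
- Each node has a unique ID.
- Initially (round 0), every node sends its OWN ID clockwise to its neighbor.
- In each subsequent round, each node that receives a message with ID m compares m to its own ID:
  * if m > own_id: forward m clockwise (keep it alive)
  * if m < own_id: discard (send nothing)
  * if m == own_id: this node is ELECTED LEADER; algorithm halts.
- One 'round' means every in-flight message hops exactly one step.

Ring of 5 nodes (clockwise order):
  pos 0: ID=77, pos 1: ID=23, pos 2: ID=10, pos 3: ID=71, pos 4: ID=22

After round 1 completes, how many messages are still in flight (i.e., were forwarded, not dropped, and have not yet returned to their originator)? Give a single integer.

Round 1: pos1(id23) recv 77: fwd; pos2(id10) recv 23: fwd; pos3(id71) recv 10: drop; pos4(id22) recv 71: fwd; pos0(id77) recv 22: drop
After round 1: 3 messages still in flight

Answer: 3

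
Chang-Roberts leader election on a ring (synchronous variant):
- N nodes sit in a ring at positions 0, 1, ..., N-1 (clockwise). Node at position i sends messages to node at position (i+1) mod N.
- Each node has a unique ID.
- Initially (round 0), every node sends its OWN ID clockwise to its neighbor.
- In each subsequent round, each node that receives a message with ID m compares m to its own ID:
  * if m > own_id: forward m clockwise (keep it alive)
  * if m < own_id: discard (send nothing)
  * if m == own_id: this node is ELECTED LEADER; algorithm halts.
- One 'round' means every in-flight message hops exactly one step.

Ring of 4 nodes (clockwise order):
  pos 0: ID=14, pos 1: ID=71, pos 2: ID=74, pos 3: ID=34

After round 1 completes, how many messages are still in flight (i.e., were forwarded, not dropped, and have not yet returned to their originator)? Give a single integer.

Round 1: pos1(id71) recv 14: drop; pos2(id74) recv 71: drop; pos3(id34) recv 74: fwd; pos0(id14) recv 34: fwd
After round 1: 2 messages still in flight

Answer: 2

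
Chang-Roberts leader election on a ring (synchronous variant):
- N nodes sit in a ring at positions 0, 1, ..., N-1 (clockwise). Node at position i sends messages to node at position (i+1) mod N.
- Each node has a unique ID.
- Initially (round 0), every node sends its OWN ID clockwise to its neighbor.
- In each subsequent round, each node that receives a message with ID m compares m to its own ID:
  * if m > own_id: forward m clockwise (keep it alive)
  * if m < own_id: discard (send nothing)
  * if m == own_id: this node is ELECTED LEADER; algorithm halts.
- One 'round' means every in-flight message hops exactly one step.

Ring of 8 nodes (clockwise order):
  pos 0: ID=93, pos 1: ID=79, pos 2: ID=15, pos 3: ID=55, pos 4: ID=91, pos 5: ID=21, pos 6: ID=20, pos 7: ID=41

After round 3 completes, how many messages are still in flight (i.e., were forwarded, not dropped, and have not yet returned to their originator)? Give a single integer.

Answer: 2

Derivation:
Round 1: pos1(id79) recv 93: fwd; pos2(id15) recv 79: fwd; pos3(id55) recv 15: drop; pos4(id91) recv 55: drop; pos5(id21) recv 91: fwd; pos6(id20) recv 21: fwd; pos7(id41) recv 20: drop; pos0(id93) recv 41: drop
Round 2: pos2(id15) recv 93: fwd; pos3(id55) recv 79: fwd; pos6(id20) recv 91: fwd; pos7(id41) recv 21: drop
Round 3: pos3(id55) recv 93: fwd; pos4(id91) recv 79: drop; pos7(id41) recv 91: fwd
After round 3: 2 messages still in flight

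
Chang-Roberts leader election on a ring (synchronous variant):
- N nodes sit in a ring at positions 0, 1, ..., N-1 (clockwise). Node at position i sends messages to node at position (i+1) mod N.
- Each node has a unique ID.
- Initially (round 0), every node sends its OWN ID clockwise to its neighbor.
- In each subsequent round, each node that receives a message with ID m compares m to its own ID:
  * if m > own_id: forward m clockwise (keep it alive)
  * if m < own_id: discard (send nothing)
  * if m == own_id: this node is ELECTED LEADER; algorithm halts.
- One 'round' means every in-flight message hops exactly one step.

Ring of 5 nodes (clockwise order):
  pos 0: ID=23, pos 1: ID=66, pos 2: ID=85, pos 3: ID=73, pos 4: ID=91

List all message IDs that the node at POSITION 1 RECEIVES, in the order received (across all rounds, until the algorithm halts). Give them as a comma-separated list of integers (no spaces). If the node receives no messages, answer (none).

Answer: 23,91

Derivation:
Round 1: pos1(id66) recv 23: drop; pos2(id85) recv 66: drop; pos3(id73) recv 85: fwd; pos4(id91) recv 73: drop; pos0(id23) recv 91: fwd
Round 2: pos4(id91) recv 85: drop; pos1(id66) recv 91: fwd
Round 3: pos2(id85) recv 91: fwd
Round 4: pos3(id73) recv 91: fwd
Round 5: pos4(id91) recv 91: ELECTED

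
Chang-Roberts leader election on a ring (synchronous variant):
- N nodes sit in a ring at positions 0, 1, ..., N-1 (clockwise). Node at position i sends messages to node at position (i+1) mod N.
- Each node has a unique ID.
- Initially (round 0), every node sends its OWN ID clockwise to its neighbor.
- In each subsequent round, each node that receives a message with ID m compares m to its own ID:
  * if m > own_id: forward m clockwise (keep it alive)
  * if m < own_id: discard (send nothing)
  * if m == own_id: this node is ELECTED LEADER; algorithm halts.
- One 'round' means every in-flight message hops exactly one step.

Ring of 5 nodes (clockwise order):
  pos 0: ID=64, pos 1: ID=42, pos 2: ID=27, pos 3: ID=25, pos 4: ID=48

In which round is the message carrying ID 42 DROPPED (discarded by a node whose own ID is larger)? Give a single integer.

Round 1: pos1(id42) recv 64: fwd; pos2(id27) recv 42: fwd; pos3(id25) recv 27: fwd; pos4(id48) recv 25: drop; pos0(id64) recv 48: drop
Round 2: pos2(id27) recv 64: fwd; pos3(id25) recv 42: fwd; pos4(id48) recv 27: drop
Round 3: pos3(id25) recv 64: fwd; pos4(id48) recv 42: drop
Round 4: pos4(id48) recv 64: fwd
Round 5: pos0(id64) recv 64: ELECTED
Message ID 42 originates at pos 1; dropped at pos 4 in round 3

Answer: 3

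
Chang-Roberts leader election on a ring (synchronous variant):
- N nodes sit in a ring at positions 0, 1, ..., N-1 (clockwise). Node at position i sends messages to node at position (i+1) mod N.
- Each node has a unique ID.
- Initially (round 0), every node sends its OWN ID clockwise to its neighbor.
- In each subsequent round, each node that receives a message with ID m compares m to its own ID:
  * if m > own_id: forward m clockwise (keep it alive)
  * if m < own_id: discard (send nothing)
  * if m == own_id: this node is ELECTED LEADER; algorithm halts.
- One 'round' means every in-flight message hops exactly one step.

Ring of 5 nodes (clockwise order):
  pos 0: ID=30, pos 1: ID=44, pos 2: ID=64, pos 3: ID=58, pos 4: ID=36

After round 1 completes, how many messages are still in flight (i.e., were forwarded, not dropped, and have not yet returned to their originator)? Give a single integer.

Round 1: pos1(id44) recv 30: drop; pos2(id64) recv 44: drop; pos3(id58) recv 64: fwd; pos4(id36) recv 58: fwd; pos0(id30) recv 36: fwd
After round 1: 3 messages still in flight

Answer: 3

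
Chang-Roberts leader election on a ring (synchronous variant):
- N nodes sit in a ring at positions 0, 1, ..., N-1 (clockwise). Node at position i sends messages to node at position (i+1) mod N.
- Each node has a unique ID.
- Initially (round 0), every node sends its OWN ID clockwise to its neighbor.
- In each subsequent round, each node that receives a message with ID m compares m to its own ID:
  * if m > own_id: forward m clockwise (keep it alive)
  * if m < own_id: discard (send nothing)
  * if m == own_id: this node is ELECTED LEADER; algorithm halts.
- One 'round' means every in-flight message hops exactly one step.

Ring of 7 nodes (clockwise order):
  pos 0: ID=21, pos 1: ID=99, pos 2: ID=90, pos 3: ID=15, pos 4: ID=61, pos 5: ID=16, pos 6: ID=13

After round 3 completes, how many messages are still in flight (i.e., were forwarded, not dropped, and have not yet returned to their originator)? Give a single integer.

Answer: 3

Derivation:
Round 1: pos1(id99) recv 21: drop; pos2(id90) recv 99: fwd; pos3(id15) recv 90: fwd; pos4(id61) recv 15: drop; pos5(id16) recv 61: fwd; pos6(id13) recv 16: fwd; pos0(id21) recv 13: drop
Round 2: pos3(id15) recv 99: fwd; pos4(id61) recv 90: fwd; pos6(id13) recv 61: fwd; pos0(id21) recv 16: drop
Round 3: pos4(id61) recv 99: fwd; pos5(id16) recv 90: fwd; pos0(id21) recv 61: fwd
After round 3: 3 messages still in flight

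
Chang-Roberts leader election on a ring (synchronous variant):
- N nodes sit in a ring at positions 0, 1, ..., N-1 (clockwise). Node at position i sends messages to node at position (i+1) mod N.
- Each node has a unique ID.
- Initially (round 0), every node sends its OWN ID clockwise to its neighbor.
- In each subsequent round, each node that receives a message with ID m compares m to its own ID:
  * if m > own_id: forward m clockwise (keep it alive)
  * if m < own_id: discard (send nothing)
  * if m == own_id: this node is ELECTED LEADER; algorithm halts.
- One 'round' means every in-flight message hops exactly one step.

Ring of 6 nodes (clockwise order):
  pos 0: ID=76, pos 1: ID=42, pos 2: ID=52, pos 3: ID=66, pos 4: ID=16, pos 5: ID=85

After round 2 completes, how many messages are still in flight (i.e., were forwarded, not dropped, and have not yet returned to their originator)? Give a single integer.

Answer: 2

Derivation:
Round 1: pos1(id42) recv 76: fwd; pos2(id52) recv 42: drop; pos3(id66) recv 52: drop; pos4(id16) recv 66: fwd; pos5(id85) recv 16: drop; pos0(id76) recv 85: fwd
Round 2: pos2(id52) recv 76: fwd; pos5(id85) recv 66: drop; pos1(id42) recv 85: fwd
After round 2: 2 messages still in flight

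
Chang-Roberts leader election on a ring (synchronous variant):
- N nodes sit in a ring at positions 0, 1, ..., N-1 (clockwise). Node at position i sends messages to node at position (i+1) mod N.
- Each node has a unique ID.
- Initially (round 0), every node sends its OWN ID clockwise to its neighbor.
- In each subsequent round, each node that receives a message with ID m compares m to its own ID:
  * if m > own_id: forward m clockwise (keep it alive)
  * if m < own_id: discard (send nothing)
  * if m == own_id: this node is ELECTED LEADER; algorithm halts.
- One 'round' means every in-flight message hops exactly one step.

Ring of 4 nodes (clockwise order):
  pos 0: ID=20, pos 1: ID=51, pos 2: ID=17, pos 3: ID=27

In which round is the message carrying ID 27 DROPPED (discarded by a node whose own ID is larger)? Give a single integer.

Round 1: pos1(id51) recv 20: drop; pos2(id17) recv 51: fwd; pos3(id27) recv 17: drop; pos0(id20) recv 27: fwd
Round 2: pos3(id27) recv 51: fwd; pos1(id51) recv 27: drop
Round 3: pos0(id20) recv 51: fwd
Round 4: pos1(id51) recv 51: ELECTED
Message ID 27 originates at pos 3; dropped at pos 1 in round 2

Answer: 2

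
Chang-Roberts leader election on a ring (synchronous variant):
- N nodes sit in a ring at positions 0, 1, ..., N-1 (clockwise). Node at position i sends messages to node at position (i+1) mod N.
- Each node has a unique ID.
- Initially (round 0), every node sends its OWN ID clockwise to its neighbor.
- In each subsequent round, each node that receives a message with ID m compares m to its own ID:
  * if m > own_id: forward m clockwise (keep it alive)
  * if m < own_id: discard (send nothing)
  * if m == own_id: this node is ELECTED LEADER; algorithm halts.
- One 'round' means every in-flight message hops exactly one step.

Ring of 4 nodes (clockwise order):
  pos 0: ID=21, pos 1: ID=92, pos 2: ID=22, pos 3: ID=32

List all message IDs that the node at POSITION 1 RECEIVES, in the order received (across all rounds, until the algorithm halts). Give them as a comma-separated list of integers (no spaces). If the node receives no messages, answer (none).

Round 1: pos1(id92) recv 21: drop; pos2(id22) recv 92: fwd; pos3(id32) recv 22: drop; pos0(id21) recv 32: fwd
Round 2: pos3(id32) recv 92: fwd; pos1(id92) recv 32: drop
Round 3: pos0(id21) recv 92: fwd
Round 4: pos1(id92) recv 92: ELECTED

Answer: 21,32,92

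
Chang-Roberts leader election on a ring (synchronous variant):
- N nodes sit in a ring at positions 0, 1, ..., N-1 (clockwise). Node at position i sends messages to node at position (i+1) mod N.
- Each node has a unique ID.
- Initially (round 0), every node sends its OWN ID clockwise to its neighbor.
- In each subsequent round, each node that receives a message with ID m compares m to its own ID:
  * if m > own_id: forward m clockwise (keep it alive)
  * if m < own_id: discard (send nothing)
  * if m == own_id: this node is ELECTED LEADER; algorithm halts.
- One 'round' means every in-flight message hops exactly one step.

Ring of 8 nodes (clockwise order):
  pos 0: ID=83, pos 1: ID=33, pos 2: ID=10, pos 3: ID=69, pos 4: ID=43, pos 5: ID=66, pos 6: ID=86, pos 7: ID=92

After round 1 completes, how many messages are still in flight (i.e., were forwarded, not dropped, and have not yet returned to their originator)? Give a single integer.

Answer: 4

Derivation:
Round 1: pos1(id33) recv 83: fwd; pos2(id10) recv 33: fwd; pos3(id69) recv 10: drop; pos4(id43) recv 69: fwd; pos5(id66) recv 43: drop; pos6(id86) recv 66: drop; pos7(id92) recv 86: drop; pos0(id83) recv 92: fwd
After round 1: 4 messages still in flight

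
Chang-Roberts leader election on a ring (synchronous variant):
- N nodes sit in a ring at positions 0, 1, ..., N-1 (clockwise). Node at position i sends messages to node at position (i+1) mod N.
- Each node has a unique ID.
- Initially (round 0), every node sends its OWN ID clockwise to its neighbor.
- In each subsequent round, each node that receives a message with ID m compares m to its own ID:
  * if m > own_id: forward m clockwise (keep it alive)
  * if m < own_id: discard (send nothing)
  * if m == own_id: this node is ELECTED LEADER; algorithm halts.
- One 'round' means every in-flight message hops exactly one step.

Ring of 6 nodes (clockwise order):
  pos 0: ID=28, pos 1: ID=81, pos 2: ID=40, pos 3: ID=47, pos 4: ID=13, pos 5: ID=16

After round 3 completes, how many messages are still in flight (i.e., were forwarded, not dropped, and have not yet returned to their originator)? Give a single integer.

Answer: 2

Derivation:
Round 1: pos1(id81) recv 28: drop; pos2(id40) recv 81: fwd; pos3(id47) recv 40: drop; pos4(id13) recv 47: fwd; pos5(id16) recv 13: drop; pos0(id28) recv 16: drop
Round 2: pos3(id47) recv 81: fwd; pos5(id16) recv 47: fwd
Round 3: pos4(id13) recv 81: fwd; pos0(id28) recv 47: fwd
After round 3: 2 messages still in flight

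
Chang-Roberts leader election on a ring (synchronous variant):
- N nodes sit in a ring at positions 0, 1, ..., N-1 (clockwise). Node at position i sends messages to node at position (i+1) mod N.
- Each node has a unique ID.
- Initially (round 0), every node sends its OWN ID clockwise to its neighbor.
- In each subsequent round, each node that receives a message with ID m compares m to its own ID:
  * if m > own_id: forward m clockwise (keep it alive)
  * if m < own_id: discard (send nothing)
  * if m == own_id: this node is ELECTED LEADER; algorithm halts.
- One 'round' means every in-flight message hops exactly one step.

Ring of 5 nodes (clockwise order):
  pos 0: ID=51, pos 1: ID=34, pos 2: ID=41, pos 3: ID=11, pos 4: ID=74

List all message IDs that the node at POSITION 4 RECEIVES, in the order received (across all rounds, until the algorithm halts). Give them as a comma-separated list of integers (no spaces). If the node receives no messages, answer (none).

Answer: 11,41,51,74

Derivation:
Round 1: pos1(id34) recv 51: fwd; pos2(id41) recv 34: drop; pos3(id11) recv 41: fwd; pos4(id74) recv 11: drop; pos0(id51) recv 74: fwd
Round 2: pos2(id41) recv 51: fwd; pos4(id74) recv 41: drop; pos1(id34) recv 74: fwd
Round 3: pos3(id11) recv 51: fwd; pos2(id41) recv 74: fwd
Round 4: pos4(id74) recv 51: drop; pos3(id11) recv 74: fwd
Round 5: pos4(id74) recv 74: ELECTED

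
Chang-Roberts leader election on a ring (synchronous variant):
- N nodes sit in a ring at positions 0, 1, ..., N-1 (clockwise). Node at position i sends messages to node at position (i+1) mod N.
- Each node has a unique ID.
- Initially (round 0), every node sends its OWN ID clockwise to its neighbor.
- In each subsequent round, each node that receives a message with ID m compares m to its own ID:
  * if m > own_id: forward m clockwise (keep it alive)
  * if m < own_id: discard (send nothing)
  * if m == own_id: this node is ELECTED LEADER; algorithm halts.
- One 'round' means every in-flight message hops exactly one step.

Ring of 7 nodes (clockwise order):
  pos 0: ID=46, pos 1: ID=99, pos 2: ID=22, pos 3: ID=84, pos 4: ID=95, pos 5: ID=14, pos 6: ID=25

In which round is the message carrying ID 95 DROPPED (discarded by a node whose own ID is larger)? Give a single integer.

Answer: 4

Derivation:
Round 1: pos1(id99) recv 46: drop; pos2(id22) recv 99: fwd; pos3(id84) recv 22: drop; pos4(id95) recv 84: drop; pos5(id14) recv 95: fwd; pos6(id25) recv 14: drop; pos0(id46) recv 25: drop
Round 2: pos3(id84) recv 99: fwd; pos6(id25) recv 95: fwd
Round 3: pos4(id95) recv 99: fwd; pos0(id46) recv 95: fwd
Round 4: pos5(id14) recv 99: fwd; pos1(id99) recv 95: drop
Round 5: pos6(id25) recv 99: fwd
Round 6: pos0(id46) recv 99: fwd
Round 7: pos1(id99) recv 99: ELECTED
Message ID 95 originates at pos 4; dropped at pos 1 in round 4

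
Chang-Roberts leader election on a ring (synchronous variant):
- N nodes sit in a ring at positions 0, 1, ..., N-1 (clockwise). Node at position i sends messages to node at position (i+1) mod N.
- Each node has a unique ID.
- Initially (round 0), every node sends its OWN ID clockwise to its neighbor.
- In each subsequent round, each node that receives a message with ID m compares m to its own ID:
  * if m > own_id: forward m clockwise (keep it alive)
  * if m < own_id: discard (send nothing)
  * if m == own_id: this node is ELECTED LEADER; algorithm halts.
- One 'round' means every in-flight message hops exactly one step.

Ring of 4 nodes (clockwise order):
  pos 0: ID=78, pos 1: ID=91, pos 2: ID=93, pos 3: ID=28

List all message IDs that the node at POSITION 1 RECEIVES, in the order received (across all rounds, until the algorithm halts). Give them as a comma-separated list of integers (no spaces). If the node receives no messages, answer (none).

Answer: 78,93

Derivation:
Round 1: pos1(id91) recv 78: drop; pos2(id93) recv 91: drop; pos3(id28) recv 93: fwd; pos0(id78) recv 28: drop
Round 2: pos0(id78) recv 93: fwd
Round 3: pos1(id91) recv 93: fwd
Round 4: pos2(id93) recv 93: ELECTED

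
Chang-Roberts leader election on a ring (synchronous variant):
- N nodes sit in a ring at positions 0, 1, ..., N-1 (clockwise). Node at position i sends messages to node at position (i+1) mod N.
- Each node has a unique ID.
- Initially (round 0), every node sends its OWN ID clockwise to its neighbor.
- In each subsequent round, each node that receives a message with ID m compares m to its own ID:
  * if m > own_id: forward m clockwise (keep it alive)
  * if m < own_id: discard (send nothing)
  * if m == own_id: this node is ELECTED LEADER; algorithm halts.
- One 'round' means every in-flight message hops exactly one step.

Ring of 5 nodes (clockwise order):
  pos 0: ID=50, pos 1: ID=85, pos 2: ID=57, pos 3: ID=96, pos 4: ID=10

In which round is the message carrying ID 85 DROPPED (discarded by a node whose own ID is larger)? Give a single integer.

Answer: 2

Derivation:
Round 1: pos1(id85) recv 50: drop; pos2(id57) recv 85: fwd; pos3(id96) recv 57: drop; pos4(id10) recv 96: fwd; pos0(id50) recv 10: drop
Round 2: pos3(id96) recv 85: drop; pos0(id50) recv 96: fwd
Round 3: pos1(id85) recv 96: fwd
Round 4: pos2(id57) recv 96: fwd
Round 5: pos3(id96) recv 96: ELECTED
Message ID 85 originates at pos 1; dropped at pos 3 in round 2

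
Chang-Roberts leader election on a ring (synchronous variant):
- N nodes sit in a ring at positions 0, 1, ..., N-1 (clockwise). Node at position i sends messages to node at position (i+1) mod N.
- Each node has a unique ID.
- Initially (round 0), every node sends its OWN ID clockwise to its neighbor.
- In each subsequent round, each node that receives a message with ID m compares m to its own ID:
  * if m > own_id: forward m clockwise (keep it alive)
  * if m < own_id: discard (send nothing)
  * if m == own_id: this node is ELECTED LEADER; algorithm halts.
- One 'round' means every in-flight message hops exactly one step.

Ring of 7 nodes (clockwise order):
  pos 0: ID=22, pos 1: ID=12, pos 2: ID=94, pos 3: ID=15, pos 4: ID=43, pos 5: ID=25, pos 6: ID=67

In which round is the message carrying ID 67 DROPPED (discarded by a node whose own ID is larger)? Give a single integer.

Round 1: pos1(id12) recv 22: fwd; pos2(id94) recv 12: drop; pos3(id15) recv 94: fwd; pos4(id43) recv 15: drop; pos5(id25) recv 43: fwd; pos6(id67) recv 25: drop; pos0(id22) recv 67: fwd
Round 2: pos2(id94) recv 22: drop; pos4(id43) recv 94: fwd; pos6(id67) recv 43: drop; pos1(id12) recv 67: fwd
Round 3: pos5(id25) recv 94: fwd; pos2(id94) recv 67: drop
Round 4: pos6(id67) recv 94: fwd
Round 5: pos0(id22) recv 94: fwd
Round 6: pos1(id12) recv 94: fwd
Round 7: pos2(id94) recv 94: ELECTED
Message ID 67 originates at pos 6; dropped at pos 2 in round 3

Answer: 3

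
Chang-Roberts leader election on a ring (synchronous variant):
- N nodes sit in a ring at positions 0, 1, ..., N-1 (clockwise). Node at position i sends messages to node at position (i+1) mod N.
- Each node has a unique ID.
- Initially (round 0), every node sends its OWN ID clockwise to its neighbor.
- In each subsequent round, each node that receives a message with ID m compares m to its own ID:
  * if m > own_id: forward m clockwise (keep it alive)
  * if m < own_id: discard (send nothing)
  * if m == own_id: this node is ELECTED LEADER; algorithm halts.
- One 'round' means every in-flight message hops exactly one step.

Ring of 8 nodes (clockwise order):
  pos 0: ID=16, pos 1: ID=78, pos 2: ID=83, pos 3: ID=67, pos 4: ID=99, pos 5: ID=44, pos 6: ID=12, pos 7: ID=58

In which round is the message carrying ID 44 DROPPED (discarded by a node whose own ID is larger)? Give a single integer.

Answer: 2

Derivation:
Round 1: pos1(id78) recv 16: drop; pos2(id83) recv 78: drop; pos3(id67) recv 83: fwd; pos4(id99) recv 67: drop; pos5(id44) recv 99: fwd; pos6(id12) recv 44: fwd; pos7(id58) recv 12: drop; pos0(id16) recv 58: fwd
Round 2: pos4(id99) recv 83: drop; pos6(id12) recv 99: fwd; pos7(id58) recv 44: drop; pos1(id78) recv 58: drop
Round 3: pos7(id58) recv 99: fwd
Round 4: pos0(id16) recv 99: fwd
Round 5: pos1(id78) recv 99: fwd
Round 6: pos2(id83) recv 99: fwd
Round 7: pos3(id67) recv 99: fwd
Round 8: pos4(id99) recv 99: ELECTED
Message ID 44 originates at pos 5; dropped at pos 7 in round 2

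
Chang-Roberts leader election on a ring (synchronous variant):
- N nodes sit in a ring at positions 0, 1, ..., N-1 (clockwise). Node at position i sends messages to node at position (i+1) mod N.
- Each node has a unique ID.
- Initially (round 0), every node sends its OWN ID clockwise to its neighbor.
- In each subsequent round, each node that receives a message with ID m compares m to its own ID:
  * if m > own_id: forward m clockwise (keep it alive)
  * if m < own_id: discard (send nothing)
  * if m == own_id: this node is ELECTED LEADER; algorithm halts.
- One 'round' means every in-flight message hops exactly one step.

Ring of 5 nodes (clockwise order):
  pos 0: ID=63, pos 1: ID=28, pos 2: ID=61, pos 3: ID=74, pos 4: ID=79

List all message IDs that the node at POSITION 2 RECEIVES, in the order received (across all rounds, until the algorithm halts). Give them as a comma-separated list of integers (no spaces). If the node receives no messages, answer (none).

Answer: 28,63,79

Derivation:
Round 1: pos1(id28) recv 63: fwd; pos2(id61) recv 28: drop; pos3(id74) recv 61: drop; pos4(id79) recv 74: drop; pos0(id63) recv 79: fwd
Round 2: pos2(id61) recv 63: fwd; pos1(id28) recv 79: fwd
Round 3: pos3(id74) recv 63: drop; pos2(id61) recv 79: fwd
Round 4: pos3(id74) recv 79: fwd
Round 5: pos4(id79) recv 79: ELECTED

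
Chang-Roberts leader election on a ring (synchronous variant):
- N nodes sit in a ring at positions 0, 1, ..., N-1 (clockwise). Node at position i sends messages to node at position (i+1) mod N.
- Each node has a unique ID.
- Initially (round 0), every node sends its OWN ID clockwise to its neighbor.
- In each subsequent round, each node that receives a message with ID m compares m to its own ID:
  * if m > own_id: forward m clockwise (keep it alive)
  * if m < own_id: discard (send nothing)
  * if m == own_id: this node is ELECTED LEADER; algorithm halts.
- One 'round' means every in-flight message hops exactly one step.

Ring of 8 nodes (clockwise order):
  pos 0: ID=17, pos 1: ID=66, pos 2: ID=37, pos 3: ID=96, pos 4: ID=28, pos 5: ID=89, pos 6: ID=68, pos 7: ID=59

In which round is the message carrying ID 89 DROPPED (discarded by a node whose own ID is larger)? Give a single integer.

Round 1: pos1(id66) recv 17: drop; pos2(id37) recv 66: fwd; pos3(id96) recv 37: drop; pos4(id28) recv 96: fwd; pos5(id89) recv 28: drop; pos6(id68) recv 89: fwd; pos7(id59) recv 68: fwd; pos0(id17) recv 59: fwd
Round 2: pos3(id96) recv 66: drop; pos5(id89) recv 96: fwd; pos7(id59) recv 89: fwd; pos0(id17) recv 68: fwd; pos1(id66) recv 59: drop
Round 3: pos6(id68) recv 96: fwd; pos0(id17) recv 89: fwd; pos1(id66) recv 68: fwd
Round 4: pos7(id59) recv 96: fwd; pos1(id66) recv 89: fwd; pos2(id37) recv 68: fwd
Round 5: pos0(id17) recv 96: fwd; pos2(id37) recv 89: fwd; pos3(id96) recv 68: drop
Round 6: pos1(id66) recv 96: fwd; pos3(id96) recv 89: drop
Round 7: pos2(id37) recv 96: fwd
Round 8: pos3(id96) recv 96: ELECTED
Message ID 89 originates at pos 5; dropped at pos 3 in round 6

Answer: 6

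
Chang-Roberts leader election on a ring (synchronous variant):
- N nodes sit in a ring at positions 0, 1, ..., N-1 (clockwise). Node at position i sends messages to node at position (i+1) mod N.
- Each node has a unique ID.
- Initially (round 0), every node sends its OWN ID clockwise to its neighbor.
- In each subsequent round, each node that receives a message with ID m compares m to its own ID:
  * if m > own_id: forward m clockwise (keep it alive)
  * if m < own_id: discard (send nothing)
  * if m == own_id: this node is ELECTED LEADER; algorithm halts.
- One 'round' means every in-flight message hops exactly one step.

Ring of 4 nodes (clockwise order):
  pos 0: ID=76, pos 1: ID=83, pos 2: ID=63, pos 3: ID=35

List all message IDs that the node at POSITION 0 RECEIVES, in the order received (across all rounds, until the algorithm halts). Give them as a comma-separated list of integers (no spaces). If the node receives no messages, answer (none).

Round 1: pos1(id83) recv 76: drop; pos2(id63) recv 83: fwd; pos3(id35) recv 63: fwd; pos0(id76) recv 35: drop
Round 2: pos3(id35) recv 83: fwd; pos0(id76) recv 63: drop
Round 3: pos0(id76) recv 83: fwd
Round 4: pos1(id83) recv 83: ELECTED

Answer: 35,63,83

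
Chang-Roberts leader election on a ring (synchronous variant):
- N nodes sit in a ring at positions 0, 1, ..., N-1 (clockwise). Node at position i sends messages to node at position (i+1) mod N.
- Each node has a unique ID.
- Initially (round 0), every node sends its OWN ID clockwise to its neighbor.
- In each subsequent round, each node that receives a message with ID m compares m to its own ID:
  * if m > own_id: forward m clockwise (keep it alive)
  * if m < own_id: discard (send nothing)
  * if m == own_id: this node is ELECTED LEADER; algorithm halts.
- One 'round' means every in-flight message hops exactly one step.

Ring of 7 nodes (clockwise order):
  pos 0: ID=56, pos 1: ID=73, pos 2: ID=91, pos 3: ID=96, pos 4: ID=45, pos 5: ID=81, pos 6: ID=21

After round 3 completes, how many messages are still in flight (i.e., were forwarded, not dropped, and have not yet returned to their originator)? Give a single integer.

Round 1: pos1(id73) recv 56: drop; pos2(id91) recv 73: drop; pos3(id96) recv 91: drop; pos4(id45) recv 96: fwd; pos5(id81) recv 45: drop; pos6(id21) recv 81: fwd; pos0(id56) recv 21: drop
Round 2: pos5(id81) recv 96: fwd; pos0(id56) recv 81: fwd
Round 3: pos6(id21) recv 96: fwd; pos1(id73) recv 81: fwd
After round 3: 2 messages still in flight

Answer: 2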